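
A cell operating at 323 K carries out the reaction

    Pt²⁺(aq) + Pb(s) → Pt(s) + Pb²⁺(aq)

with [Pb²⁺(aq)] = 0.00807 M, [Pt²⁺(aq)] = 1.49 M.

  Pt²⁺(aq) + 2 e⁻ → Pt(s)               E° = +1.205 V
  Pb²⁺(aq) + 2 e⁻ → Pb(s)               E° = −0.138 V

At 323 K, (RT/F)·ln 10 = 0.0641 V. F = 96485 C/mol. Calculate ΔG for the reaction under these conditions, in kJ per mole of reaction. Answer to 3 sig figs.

−273 kJ/mol

With Pt²⁺/Pt reduced at the cathode, E°cell = +1.205 − (−0.138) = +1.343 V and n = 2.
Here Q = [Pb²⁺(aq)] / [Pt²⁺(aq)] = 0.00542 (log Q = −2.266), giving E = +1.343 − (0.0641/2)·(−2.266) = +1.4156 V.
ΔG = −nFE = −(2)(96485)(+1.4156) J/mol = −273 kJ/mol.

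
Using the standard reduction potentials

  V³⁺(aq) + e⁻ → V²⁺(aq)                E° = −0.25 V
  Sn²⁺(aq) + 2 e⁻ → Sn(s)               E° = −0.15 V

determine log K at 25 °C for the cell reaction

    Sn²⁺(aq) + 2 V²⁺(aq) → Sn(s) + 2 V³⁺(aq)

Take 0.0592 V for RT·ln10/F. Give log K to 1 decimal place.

The Sn²⁺/Sn couple is reduced (cathode); E°cell = −0.15 − (−0.25) = +0.10 V with n = 2.
At equilibrium E = 0, so log K = nE°cell / 0.0592 = (2)(+0.10) / 0.0592 = 3.4.

log K = 3.4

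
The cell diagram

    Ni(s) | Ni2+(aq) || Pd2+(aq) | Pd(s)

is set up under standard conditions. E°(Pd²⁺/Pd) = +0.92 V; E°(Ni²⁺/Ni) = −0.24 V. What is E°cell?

By convention the left-hand electrode in cell notation is the anode (oxidation) and the right-hand electrode is the cathode (reduction).
E°cell = E°(right) − E°(left) = +0.92 − (−0.24) = +1.16 V.

+1.16 V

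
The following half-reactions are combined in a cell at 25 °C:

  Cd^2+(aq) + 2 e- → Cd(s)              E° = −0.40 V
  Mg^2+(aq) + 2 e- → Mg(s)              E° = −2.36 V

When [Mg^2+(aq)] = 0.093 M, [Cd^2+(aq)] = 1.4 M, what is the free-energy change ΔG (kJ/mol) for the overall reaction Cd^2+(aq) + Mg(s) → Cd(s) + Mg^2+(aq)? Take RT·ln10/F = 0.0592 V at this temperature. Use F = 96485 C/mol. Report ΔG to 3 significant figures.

The standard cell potential is −0.40 − (−2.36) = +1.96 V, with n = 2 electrons in the balanced equation.
Here Q = [Mg^2+(aq)] / [Cd^2+(aq)] = 0.0664 (log Q = −1.178), giving E = +1.96 − (0.0592/2)·(−1.178) = +1.9949 V.
ΔG = −nFE = −(2)(96485)(+1.9949) J/mol = −385 kJ/mol.

−385 kJ/mol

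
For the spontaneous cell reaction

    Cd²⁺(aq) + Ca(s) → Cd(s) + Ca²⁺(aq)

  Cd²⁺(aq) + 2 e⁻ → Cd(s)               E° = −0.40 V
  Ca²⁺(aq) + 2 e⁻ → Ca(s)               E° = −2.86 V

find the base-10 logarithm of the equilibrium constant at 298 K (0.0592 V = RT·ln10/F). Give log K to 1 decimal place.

log K = 83.1

The Cd²⁺/Cd couple is reduced (cathode); E°cell = −0.40 − (−2.86) = +2.46 V with n = 2.
At equilibrium E = 0, so log K = nE°cell / 0.0592 = (2)(+2.46) / 0.0592 = 83.1.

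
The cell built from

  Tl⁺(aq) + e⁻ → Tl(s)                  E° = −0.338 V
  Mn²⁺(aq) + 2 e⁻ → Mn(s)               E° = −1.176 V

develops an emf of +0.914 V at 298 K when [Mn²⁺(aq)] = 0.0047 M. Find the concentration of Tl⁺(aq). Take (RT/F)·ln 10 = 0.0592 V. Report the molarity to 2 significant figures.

The Tl⁺/Tl couple has the larger reduction potential, so it is the cathode: E°cell = −0.338 − (−1.176) = +0.838 V and n = 2.
Rearranging E = E° − (0.0592/n)·log Q gives log Q = 2(+0.838 − (+0.914))/0.0592 = −2.568.
Balancing electrons gives 2 Tl⁺(aq) + Mn(s) → 2 Tl(s) + Mn²⁺(aq); thus Q = [Mn²⁺(aq)] / [Tl⁺(aq)]^2.
Solving for the unknown gives log [Tl⁺(aq)] = 0.120, so [Tl⁺(aq)] ≈ 1.3 M.

1.3 M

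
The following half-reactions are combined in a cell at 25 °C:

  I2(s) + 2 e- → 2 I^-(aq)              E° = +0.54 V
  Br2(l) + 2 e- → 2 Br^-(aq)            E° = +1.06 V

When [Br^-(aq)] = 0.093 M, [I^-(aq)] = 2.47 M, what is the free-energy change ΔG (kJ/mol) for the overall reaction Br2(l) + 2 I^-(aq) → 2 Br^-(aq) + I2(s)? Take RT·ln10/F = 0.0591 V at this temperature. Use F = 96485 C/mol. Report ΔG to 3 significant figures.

−117 kJ/mol

With Br₂/Br⁻ reduced at the cathode, E°cell = +1.06 − (+0.54) = +0.52 V and n = 2.
Q = [Br^-(aq)]^2 / [I^-(aq)]^2 = 0.00142, so log Q = −2.848 and E = +0.52 − (0.0591/2)(−2.848) = +0.6042 V.
Then ΔG = −nFE = −2 × 96485 × +0.6042 J/mol = −117 kJ/mol.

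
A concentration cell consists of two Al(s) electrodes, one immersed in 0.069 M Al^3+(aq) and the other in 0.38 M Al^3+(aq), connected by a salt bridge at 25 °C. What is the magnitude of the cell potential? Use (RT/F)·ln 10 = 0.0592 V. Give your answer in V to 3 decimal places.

0.015 V

For a concentration cell E°cell = 0, since both electrodes use the same couple.
The compartment with the higher Al^3+(aq) concentration (0.38 M) acts as the cathode; ions are reduced there and produced at the dilute (0.069 M) anode.
With n = 3, Ecell = −(0.0592/3)·log([dilute]/[conc]) = −(0.0592/3)·log(0.069/0.38) = +0.015 V.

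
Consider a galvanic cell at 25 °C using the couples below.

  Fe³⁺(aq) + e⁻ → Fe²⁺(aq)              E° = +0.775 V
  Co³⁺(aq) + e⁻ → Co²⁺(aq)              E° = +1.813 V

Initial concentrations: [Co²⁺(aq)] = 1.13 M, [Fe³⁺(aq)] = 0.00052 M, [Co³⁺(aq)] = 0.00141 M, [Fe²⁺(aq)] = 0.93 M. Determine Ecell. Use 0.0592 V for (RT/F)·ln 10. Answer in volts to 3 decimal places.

+1.059 V

Co³⁺/Co²⁺ is reduced (cathode, E° = +1.813 V) and Fe³⁺/Fe²⁺ is oxidized (anode).
The standard potential is +1.813 − (+0.775) = +1.038 V and the balanced reaction transfers n = 1 electron.
The balanced reaction is Co³⁺(aq) + Fe²⁺(aq) → Co²⁺(aq) + Fe³⁺(aq), so Q = ([Co²⁺(aq)]·[Fe³⁺(aq)]) / ([Co³⁺(aq)]·[Fe²⁺(aq)]) = 0.448 and log Q = −0.349.
By the Nernst equation, E = +1.038 − (0.0592/1)·(−0.349) = +1.059 V.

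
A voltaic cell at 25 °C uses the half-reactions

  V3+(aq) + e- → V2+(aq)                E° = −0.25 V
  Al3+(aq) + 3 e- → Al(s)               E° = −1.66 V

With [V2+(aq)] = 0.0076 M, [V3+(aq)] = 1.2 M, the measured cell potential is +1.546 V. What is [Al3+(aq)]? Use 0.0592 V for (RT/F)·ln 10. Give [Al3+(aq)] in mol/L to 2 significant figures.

With V³⁺/V²⁺ at the cathode and Al³⁺/Al at the anode, E°cell = −0.25 − (−1.66) = +1.41 V (n = 3).
Since E = E° − (0.0592/n)·log Q, log Q = n(E° − E)/0.0592 = −6.892.
Balancing electrons gives 3 V3+(aq) + Al(s) → 3 V2+(aq) + Al3+(aq); thus Q = ([V2+(aq)]^3·[Al3+(aq)]) / [V3+(aq)]^3.
Substituting the known concentrations and solving, log [Al3+(aq)] = −0.297 and [Al3+(aq)] = 0.50 M.

0.50 M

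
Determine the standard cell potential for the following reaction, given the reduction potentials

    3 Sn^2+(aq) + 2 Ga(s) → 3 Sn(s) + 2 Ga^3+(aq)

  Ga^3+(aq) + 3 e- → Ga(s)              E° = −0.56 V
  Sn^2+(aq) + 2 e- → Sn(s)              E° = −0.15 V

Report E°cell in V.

Sn^2+(aq) gains electrons, so the Sn²⁺/Sn couple is the cathode; the Ga³⁺/Ga couple is the anode.
E°cell = E°(cathode) − E°(anode) = −0.15 − (−0.56) = +0.41 V.
The positive value indicates the reaction is spontaneous as written.

+0.41 V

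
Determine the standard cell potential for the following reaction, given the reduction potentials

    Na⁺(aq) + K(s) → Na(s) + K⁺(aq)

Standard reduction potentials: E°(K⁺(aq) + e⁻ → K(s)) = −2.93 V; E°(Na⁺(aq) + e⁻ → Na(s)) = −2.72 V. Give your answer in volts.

In the reaction as written, Na⁺(aq) is reduced (cathode) and K⁺(aq) is produced by oxidation at the anode.
E°cell = E°(cathode) − E°(anode) = −2.72 − (−2.93) = +0.21 V.

+0.21 V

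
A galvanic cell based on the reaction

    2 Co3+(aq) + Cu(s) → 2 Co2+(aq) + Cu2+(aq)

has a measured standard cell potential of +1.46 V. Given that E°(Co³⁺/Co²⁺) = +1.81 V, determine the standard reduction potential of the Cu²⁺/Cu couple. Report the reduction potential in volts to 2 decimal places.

In the reaction as written the Co³⁺/Co²⁺ couple is reduced (cathode) and Cu²⁺/Cu is oxidized (anode), so E°cell = E°(Co³⁺/Co²⁺) − E°(Cu²⁺/Cu).
E°(Cu²⁺/Cu) = E°(cathode) − E°cell = +1.81 − (+1.46) = +0.35 V.

+0.35 V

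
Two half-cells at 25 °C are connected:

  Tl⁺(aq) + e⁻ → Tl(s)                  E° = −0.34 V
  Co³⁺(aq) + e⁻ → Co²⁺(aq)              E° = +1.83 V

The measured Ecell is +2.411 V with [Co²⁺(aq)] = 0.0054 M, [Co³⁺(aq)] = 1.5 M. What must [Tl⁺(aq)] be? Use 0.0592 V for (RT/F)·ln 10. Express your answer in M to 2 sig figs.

0.024 M

Co³⁺/Co²⁺ is the cathode (higher E°); E°cell = +1.83 − (−0.34) = +2.17 V with n = 1.
Rearranging E = E° − (0.0592/n)·log Q gives log Q = 1(+2.17 − (+2.411))/0.0592 = −4.071.
The balanced reaction is Co³⁺(aq) + Tl(s) → Co²⁺(aq) + Tl⁺(aq), so Q = ([Co²⁺(aq)]·[Tl⁺(aq)]) / [Co³⁺(aq)].
Substituting the known concentrations and solving, log [Tl⁺(aq)] = −1.627 and [Tl⁺(aq)] = 0.024 M.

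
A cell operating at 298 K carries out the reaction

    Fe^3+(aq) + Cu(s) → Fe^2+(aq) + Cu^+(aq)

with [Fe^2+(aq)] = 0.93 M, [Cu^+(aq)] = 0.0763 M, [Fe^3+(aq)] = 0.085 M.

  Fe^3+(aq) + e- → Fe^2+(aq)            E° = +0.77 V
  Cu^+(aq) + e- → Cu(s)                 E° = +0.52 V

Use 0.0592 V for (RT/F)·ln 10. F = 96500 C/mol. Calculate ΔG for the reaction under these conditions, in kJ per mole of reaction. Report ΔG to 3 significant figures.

−24.6 kJ/mol

E°cell = +0.77 − (+0.52) = +0.25 V; the balanced reaction transfers n = 1 electron.
Here Q = ([Fe^2+(aq)]·[Cu^+(aq)]) / [Fe^3+(aq)] = 0.835 (log Q = −0.078), giving E = +0.25 − (0.0592/1)·(−0.078) = +0.2546 V.
Then ΔG = −nFE = −1 × 96500 × +0.2546 J/mol = −24.6 kJ/mol.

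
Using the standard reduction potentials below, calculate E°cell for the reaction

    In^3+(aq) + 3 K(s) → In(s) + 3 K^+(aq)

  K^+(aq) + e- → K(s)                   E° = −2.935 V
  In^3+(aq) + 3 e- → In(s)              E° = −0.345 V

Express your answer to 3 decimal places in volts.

In the reaction as written, In^3+(aq) is reduced (cathode) and K^+(aq) is produced by oxidation at the anode.
E°cell = E°(cathode) − E°(anode) = −0.345 − (−2.935) = +2.590 V.
The positive value indicates the reaction is spontaneous as written.

+2.590 V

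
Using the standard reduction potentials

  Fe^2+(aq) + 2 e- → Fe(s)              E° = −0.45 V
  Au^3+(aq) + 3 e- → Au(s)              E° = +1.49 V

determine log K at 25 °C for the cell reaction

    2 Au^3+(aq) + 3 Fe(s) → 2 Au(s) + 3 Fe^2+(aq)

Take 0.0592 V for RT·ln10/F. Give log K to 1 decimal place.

log K = 196.6

The Au³⁺/Au couple is reduced (cathode); E°cell = +1.49 − (−0.45) = +1.94 V with n = 6.
At equilibrium E = 0, so log K = nE°cell / 0.0592 = (6)(+1.94) / 0.0592 = 196.6.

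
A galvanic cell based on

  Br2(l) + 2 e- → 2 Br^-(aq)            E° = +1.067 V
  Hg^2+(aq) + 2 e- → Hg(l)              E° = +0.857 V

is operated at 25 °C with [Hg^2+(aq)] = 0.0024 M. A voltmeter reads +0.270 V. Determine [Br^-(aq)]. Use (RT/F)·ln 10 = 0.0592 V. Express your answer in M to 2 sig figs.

2.0 M

The Br₂/Br⁻ couple has the larger reduction potential, so it is the cathode: E°cell = +1.067 − (+0.857) = +0.210 V and n = 2.
Since E = E° − (0.0592/n)·log Q, log Q = n(E° − E)/0.0592 = −2.027.
Balancing electrons gives Br2(l) + Hg(l) → 2 Br^-(aq) + Hg^2+(aq); thus Q = [Br^-(aq)]^2·[Hg^2+(aq)].
Isolating [Br^-(aq)] in Q = 10^{−2.027} yields log [Br^-(aq)] = 0.296, i.e. 2.0 M.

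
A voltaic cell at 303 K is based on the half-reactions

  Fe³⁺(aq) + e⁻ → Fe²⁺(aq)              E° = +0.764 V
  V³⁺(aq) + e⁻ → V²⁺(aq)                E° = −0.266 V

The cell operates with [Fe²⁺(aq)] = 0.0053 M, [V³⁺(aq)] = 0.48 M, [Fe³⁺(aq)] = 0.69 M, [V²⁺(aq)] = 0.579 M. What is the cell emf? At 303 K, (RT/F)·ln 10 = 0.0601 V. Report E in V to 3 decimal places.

Fe³⁺/Fe²⁺ is reduced (cathode, E° = +0.764 V) and V³⁺/V²⁺ is oxidized (anode).
The standard potential is +0.764 − (−0.266) = +1.030 V and the balanced reaction transfers n = 1 electron.
Balancing gives Fe³⁺(aq) + V²⁺(aq) → Fe²⁺(aq) + V³⁺(aq); hence Q = ([Fe²⁺(aq)]·[V³⁺(aq)]) / ([Fe³⁺(aq)]·[V²⁺(aq)]) = 0.00637 (log Q = −2.196).
E = E° − (0.0601/n)·log Q = +1.030 − (0.0601/1)(−2.196) = +1.162 V.

+1.162 V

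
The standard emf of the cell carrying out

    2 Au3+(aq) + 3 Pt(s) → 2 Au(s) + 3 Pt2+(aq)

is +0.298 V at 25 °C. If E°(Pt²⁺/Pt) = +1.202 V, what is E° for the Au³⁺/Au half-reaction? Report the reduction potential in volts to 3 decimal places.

In the reaction as written the Au³⁺/Au couple is reduced (cathode) and Pt²⁺/Pt is oxidized (anode), so E°cell = E°(Au³⁺/Au) − E°(Pt²⁺/Pt).
E°(Au³⁺/Au) = E°cell + E°(anode) = +0.298 + (+1.202) = +1.500 V.

+1.500 V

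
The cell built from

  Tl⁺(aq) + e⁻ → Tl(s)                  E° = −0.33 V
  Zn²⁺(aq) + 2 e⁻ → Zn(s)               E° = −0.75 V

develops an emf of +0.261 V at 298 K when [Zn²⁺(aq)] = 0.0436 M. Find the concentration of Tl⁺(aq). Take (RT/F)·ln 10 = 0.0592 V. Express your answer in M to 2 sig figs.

Tl⁺/Tl is the cathode (higher E°); E°cell = −0.33 − (−0.75) = +0.42 V with n = 2.
Rearranging E = E° − (0.0592/n)·log Q gives log Q = 2(+0.42 − (+0.261))/0.0592 = 5.372.
For 2 Tl⁺(aq) + Zn(s) → 2 Tl(s) + Zn²⁺(aq), the reaction quotient is Q = [Zn²⁺(aq)] / [Tl⁺(aq)]^2.
Solving for the unknown gives log [Tl⁺(aq)] = −3.366, so [Tl⁺(aq)] ≈ 0.00043 M.

0.00043 M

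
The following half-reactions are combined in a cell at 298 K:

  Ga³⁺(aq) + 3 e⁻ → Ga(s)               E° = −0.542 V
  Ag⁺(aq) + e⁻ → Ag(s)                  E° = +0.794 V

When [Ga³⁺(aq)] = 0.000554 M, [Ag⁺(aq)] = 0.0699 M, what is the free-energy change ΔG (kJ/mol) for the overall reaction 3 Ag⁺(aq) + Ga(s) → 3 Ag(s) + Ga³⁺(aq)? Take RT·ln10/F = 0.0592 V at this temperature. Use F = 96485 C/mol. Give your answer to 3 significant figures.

−386 kJ/mol

With Ag⁺/Ag reduced at the cathode, E°cell = +0.794 − (−0.542) = +1.336 V and n = 3.
Q = [Ga³⁺(aq)] / [Ag⁺(aq)]^3 = 1.62, so log Q = 0.210 and E = +1.336 − (0.0592/3)(0.210) = +1.3319 V.
ΔG = −nFE = −(3)(96485)(+1.3319) J/mol = −386 kJ/mol.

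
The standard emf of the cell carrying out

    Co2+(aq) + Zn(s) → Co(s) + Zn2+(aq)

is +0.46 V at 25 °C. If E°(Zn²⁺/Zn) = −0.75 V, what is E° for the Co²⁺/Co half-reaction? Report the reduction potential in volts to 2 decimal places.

In the reaction as written the Co²⁺/Co couple is reduced (cathode) and Zn²⁺/Zn is oxidized (anode), so E°cell = E°(Co²⁺/Co) − E°(Zn²⁺/Zn).
E°(Co²⁺/Co) = E°cell + E°(anode) = +0.46 + (−0.75) = −0.29 V.

−0.29 V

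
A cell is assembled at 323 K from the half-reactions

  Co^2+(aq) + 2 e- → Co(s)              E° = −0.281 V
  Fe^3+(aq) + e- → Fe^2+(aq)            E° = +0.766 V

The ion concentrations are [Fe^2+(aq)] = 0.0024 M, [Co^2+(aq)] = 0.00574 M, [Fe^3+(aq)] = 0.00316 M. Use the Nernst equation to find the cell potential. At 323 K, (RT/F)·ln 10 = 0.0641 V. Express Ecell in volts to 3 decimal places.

+1.126 V

Since E°(Fe³⁺/Fe²⁺) > E°(Co²⁺/Co), Fe³⁺/Fe²⁺ serves as the cathode.
E°cell = E°cat − E°an = +0.766 − (−0.281) = +1.047 V; n = 2.
The balanced reaction is 2 Fe^3+(aq) + Co(s) → 2 Fe^2+(aq) + Co^2+(aq), so Q = ([Fe^2+(aq)]^2·[Co^2+(aq)]) / [Fe^3+(aq)]^2 = 0.00331 and log Q = −2.480.
E = E° − (0.0641/n)·log Q = +1.047 − (0.0641/2)(−2.480) = +1.126 V.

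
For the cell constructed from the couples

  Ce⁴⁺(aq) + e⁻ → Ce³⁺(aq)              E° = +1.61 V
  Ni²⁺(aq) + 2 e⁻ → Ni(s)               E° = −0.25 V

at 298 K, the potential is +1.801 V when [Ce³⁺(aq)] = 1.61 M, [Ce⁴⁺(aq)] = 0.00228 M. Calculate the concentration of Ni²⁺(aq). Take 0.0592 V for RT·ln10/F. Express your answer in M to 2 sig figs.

Ce⁴⁺/Ce³⁺ is the cathode (higher E°); E°cell = +1.61 − (−0.25) = +1.86 V with n = 2.
From the Nernst equation, log Q = n(E° − E)/0.0592 = 2·(+1.86 − (+1.801))/0.0592 = 1.993.
Balancing electrons gives 2 Ce⁴⁺(aq) + Ni(s) → 2 Ce³⁺(aq) + Ni²⁺(aq); thus Q = ([Ce³⁺(aq)]^2·[Ni²⁺(aq)]) / [Ce⁴⁺(aq)]^2.
Solving for the unknown gives log [Ni²⁺(aq)] = −3.705, so [Ni²⁺(aq)] ≈ 0.00020 M.

0.00020 M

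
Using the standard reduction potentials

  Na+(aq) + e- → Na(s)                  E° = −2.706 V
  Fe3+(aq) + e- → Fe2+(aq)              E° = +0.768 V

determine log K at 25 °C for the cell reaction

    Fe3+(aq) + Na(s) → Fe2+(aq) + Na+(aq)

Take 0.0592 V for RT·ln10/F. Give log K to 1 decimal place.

The Fe³⁺/Fe²⁺ couple is reduced (cathode); E°cell = +0.768 − (−2.706) = +3.474 V with n = 1.
At equilibrium E = 0, so log K = nE°cell / 0.0592 = (1)(+3.474) / 0.0592 = 58.7.

log K = 58.7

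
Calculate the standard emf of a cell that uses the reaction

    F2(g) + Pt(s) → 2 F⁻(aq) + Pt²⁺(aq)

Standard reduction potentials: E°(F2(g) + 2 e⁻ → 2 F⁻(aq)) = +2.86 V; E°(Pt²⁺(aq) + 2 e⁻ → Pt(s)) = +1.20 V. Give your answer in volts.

+1.66 V

F2(g) gains electrons, so the F₂/F⁻ couple is the cathode; the Pt²⁺/Pt couple is the anode.
E°cell = E°(cathode) − E°(anode) = +2.86 − (+1.20) = +1.66 V.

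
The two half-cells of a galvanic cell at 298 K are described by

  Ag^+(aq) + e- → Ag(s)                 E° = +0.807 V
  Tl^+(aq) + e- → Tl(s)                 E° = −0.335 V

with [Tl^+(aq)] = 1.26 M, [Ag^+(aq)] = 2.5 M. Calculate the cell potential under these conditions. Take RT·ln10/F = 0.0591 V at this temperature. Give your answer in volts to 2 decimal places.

Since E°(Ag⁺/Ag) > E°(Tl⁺/Tl), Ag⁺/Ag serves as the cathode.
E°cell = E°cat − E°an = +0.807 − (−0.335) = +1.142 V; n = 1.
Balancing gives Ag^+(aq) + Tl(s) → Ag(s) + Tl^+(aq); hence Q = [Tl^+(aq)] / [Ag^+(aq)] = 0.504 (log Q = −0.298).
E = E° − (0.0591/n)·log Q = +1.142 − (0.0591/1)(−0.298) = +1.16 V.

+1.16 V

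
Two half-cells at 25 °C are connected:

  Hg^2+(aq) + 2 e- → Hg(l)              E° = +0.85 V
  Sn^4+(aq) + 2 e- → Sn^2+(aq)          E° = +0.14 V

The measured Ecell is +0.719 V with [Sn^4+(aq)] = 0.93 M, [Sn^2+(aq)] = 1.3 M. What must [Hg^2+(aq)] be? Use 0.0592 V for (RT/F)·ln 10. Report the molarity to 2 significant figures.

1.4 M

With Hg²⁺/Hg at the cathode and Sn⁴⁺/Sn²⁺ at the anode, E°cell = +0.85 − (+0.14) = +0.71 V (n = 2).
Rearranging E = E° − (0.0592/n)·log Q gives log Q = 2(+0.71 − (+0.719))/0.0592 = −0.304.
For Hg^2+(aq) + Sn^2+(aq) → Hg(l) + Sn^4+(aq), the reaction quotient is Q = [Sn^4+(aq)] / ([Hg^2+(aq)]·[Sn^2+(aq)]).
Substituting the known concentrations and solving, log [Hg^2+(aq)] = 0.159 and [Hg^2+(aq)] = 1.4 M.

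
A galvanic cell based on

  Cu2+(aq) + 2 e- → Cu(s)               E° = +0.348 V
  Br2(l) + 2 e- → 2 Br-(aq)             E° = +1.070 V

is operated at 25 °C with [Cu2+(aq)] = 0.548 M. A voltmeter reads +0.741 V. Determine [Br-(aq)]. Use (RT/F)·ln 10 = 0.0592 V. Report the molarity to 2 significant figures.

0.65 M

With Br₂/Br⁻ at the cathode and Cu²⁺/Cu at the anode, E°cell = +1.070 − (+0.348) = +0.722 V (n = 2).
From the Nernst equation, log Q = n(E° − E)/0.0592 = 2·(+0.722 − (+0.741))/0.0592 = −0.642.
The balanced reaction is Br2(l) + Cu(s) → 2 Br-(aq) + Cu2+(aq), so Q = [Br-(aq)]^2·[Cu2+(aq)].
Isolating [Br-(aq)] in Q = 10^{−0.642} yields log [Br-(aq)] = −0.190, i.e. 0.65 M.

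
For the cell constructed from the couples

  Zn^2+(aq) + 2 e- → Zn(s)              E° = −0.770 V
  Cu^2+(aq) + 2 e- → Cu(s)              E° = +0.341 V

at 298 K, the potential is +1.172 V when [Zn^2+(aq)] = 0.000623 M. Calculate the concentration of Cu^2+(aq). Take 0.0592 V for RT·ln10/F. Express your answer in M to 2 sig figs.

0.072 M

The Cu²⁺/Cu couple has the larger reduction potential, so it is the cathode: E°cell = +0.341 − (−0.770) = +1.111 V and n = 2.
Since E = E° − (0.0592/n)·log Q, log Q = n(E° − E)/0.0592 = −2.061.
The balanced reaction is Cu^2+(aq) + Zn(s) → Cu(s) + Zn^2+(aq), so Q = [Zn^2+(aq)] / [Cu^2+(aq)].
Substituting the known concentrations and solving, log [Cu^2+(aq)] = −1.145 and [Cu^2+(aq)] = 0.072 M.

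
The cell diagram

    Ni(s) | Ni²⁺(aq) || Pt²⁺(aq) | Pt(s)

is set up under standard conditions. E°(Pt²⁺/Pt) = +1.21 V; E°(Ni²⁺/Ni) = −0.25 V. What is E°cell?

By convention the left-hand electrode in cell notation is the anode (oxidation) and the right-hand electrode is the cathode (reduction).
E°cell = E°(right) − E°(left) = +1.21 − (−0.25) = +1.46 V.

+1.46 V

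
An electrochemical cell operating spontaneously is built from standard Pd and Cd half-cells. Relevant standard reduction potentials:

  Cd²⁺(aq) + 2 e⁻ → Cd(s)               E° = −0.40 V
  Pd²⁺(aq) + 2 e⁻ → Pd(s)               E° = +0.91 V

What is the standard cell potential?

Of the two couples in this cell, the one with the more positive reduction potential is reduced at the cathode: here that is Pd²⁺/Pd (+0.91 V); Cd²⁺/Cd (−0.40 V) is the anode.
E°cell = E°(cathode) − E°(anode) = +0.91 − (−0.40) = +1.31 V.

+1.31 V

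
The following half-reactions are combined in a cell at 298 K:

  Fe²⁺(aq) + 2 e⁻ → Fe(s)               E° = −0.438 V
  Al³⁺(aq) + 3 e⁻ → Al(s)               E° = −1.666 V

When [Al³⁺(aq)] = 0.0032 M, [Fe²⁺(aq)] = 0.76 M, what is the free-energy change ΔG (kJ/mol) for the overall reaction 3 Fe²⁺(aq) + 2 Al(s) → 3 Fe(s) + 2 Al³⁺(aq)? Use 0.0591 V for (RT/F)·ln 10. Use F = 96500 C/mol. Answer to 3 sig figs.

E°cell = −0.438 − (−1.666) = +1.228 V; the balanced reaction transfers n = 6 electrons.
Q = [Al³⁺(aq)]^2 / [Fe²⁺(aq)]^3 = 2.33×10^−5, so log Q = −4.632 and E = +1.228 − (0.0591/6)(−4.632) = +1.2736 V.
Then ΔG = −nFE = −6 × 96500 × +1.2736 J/mol = −737 kJ/mol.

−737 kJ/mol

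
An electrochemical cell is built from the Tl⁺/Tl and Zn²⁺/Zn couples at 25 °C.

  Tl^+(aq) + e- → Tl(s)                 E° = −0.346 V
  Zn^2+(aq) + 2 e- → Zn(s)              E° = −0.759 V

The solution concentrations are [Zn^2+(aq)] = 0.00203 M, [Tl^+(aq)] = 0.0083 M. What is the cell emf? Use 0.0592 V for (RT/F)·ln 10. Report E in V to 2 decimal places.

+0.37 V

The Tl⁺/Tl couple has the more positive E°, so it is the cathode; Zn²⁺/Zn is the anode.
E°cell = E°cat − E°an = −0.346 − (−0.759) = +0.413 V; n = 2.
The balanced reaction is 2 Tl^+(aq) + Zn(s) → 2 Tl(s) + Zn^2+(aq), so Q = [Zn^2+(aq)] / [Tl^+(aq)]^2 = 29.5 and log Q = 1.469.
By the Nernst equation, E = +0.413 − (0.0592/2)·(1.469) = +0.37 V.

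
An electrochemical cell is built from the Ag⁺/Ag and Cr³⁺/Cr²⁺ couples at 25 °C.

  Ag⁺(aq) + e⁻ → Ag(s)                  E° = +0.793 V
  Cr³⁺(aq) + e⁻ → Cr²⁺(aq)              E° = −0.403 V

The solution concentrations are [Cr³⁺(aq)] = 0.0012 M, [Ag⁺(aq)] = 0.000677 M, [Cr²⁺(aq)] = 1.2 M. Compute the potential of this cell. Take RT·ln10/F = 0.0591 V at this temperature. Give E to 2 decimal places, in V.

+1.19 V

Since E°(Ag⁺/Ag) > E°(Cr³⁺/Cr²⁺), Ag⁺/Ag serves as the cathode.
The standard potential is +0.793 − (−0.403) = +1.196 V and the balanced reaction transfers n = 1 electron.
Balancing gives Ag⁺(aq) + Cr²⁺(aq) → Ag(s) + Cr³⁺(aq); hence Q = [Cr³⁺(aq)] / ([Ag⁺(aq)]·[Cr²⁺(aq)]) = 1.48 (log Q = 0.169).
By the Nernst equation, E = +1.196 − (0.0591/1)·(0.169) = +1.19 V.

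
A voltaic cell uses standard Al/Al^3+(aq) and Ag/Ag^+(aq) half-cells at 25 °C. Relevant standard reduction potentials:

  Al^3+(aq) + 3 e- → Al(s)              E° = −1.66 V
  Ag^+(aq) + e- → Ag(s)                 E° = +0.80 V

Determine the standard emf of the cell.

Of the two couples in this cell, the one with the more positive reduction potential is reduced at the cathode: here that is Ag⁺/Ag (+0.80 V); Al³⁺/Al (−1.66 V) is the anode.
E°cell = E°(cathode) − E°(anode) = +0.80 − (−1.66) = +2.46 V.

+2.46 V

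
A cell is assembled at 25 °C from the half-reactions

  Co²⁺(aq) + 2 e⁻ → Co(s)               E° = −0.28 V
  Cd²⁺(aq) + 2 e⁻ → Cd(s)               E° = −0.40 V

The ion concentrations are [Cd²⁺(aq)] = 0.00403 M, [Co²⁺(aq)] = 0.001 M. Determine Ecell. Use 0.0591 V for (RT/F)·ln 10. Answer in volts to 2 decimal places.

+0.10 V

Co²⁺/Co is reduced (cathode, E° = −0.28 V) and Cd²⁺/Cd is oxidized (anode).
E°cell = −0.28 − (−0.40) = +0.12 V, with n = 2 electrons transferred.
For the overall reaction Co²⁺(aq) + Cd(s) → Co(s) + Cd²⁺(aq), Q = [Cd²⁺(aq)] / [Co²⁺(aq)] = 4.03, giving log Q = 0.605.
By the Nernst equation, E = +0.12 − (0.0591/2)·(0.605) = +0.10 V.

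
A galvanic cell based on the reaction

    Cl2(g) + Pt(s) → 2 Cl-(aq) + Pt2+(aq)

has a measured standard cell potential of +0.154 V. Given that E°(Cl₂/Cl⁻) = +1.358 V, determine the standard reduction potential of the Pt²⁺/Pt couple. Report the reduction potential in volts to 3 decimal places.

In the reaction as written the Cl₂/Cl⁻ couple is reduced (cathode) and Pt²⁺/Pt is oxidized (anode), so E°cell = E°(Cl₂/Cl⁻) − E°(Pt²⁺/Pt).
E°(Pt²⁺/Pt) = E°(cathode) − E°cell = +1.358 − (+0.154) = +1.204 V.

+1.204 V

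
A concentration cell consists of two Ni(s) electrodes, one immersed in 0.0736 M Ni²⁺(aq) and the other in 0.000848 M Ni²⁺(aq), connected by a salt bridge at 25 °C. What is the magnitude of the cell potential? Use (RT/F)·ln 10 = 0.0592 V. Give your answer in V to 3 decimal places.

0.057 V

For a concentration cell E°cell = 0, since both electrodes use the same couple.
The compartment with the higher Ni²⁺(aq) concentration (0.0736 M) acts as the cathode; ions are reduced there and produced at the dilute (0.000848 M) anode.
With n = 2, Ecell = −(0.0592/2)·log([dilute]/[conc]) = −(0.0592/2)·log(0.000848/0.0736) = +0.057 V.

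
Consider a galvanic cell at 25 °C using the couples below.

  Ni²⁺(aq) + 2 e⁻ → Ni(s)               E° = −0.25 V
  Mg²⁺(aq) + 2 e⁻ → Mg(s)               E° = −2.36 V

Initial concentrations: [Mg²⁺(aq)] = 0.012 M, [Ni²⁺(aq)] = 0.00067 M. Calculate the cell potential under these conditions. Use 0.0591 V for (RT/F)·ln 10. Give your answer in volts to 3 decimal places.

+2.073 V

Ni²⁺/Ni is reduced (cathode, E° = −0.25 V) and Mg²⁺/Mg is oxidized (anode).
The standard potential is −0.25 − (−2.36) = +2.11 V and the balanced reaction transfers n = 2 electrons.
Balancing gives Ni²⁺(aq) + Mg(s) → Ni(s) + Mg²⁺(aq); hence Q = [Mg²⁺(aq)] / [Ni²⁺(aq)] = 17.9 (log Q = 1.253).
E = E° − (0.0591/n)·log Q = +2.11 − (0.0591/2)(1.253) = +2.073 V.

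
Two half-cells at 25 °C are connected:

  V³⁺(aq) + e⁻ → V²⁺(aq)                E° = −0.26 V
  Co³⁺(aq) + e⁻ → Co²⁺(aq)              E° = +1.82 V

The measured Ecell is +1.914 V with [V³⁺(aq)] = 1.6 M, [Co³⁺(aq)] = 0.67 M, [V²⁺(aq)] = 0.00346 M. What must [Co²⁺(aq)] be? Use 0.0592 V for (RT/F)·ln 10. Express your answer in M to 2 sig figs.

With Co³⁺/Co²⁺ at the cathode and V³⁺/V²⁺ at the anode, E°cell = +1.82 − (−0.26) = +2.08 V (n = 1).
Since E = E° − (0.0592/n)·log Q, log Q = n(E° − E)/0.0592 = 2.804.
Balancing electrons gives Co³⁺(aq) + V²⁺(aq) → Co²⁺(aq) + V³⁺(aq); thus Q = ([Co²⁺(aq)]·[V³⁺(aq)]) / ([Co³⁺(aq)]·[V²⁺(aq)]).
Isolating [Co²⁺(aq)] in Q = 10^{2.804} yields log [Co²⁺(aq)] = −0.035, i.e. 0.92 M.

0.92 M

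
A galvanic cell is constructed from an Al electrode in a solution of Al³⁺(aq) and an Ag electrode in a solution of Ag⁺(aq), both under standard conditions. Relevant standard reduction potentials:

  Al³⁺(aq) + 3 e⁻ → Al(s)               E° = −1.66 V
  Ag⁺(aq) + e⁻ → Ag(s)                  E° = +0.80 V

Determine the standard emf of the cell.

Of the two couples in this cell, the one with the more positive reduction potential is reduced at the cathode: here that is Ag⁺/Ag (+0.80 V); Al³⁺/Al (−1.66 V) is the anode.
E°cell = E°(cathode) − E°(anode) = +0.80 − (−1.66) = +2.46 V.

+2.46 V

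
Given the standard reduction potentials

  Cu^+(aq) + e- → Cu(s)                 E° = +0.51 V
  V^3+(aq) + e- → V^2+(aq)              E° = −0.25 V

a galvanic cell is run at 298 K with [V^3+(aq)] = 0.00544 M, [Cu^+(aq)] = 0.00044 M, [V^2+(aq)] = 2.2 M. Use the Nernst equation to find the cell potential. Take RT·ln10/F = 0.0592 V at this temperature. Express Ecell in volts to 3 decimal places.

The Cu⁺/Cu couple has the more positive E°, so it is the cathode; V³⁺/V²⁺ is the anode.
E°cell = +0.51 − (−0.25) = +0.76 V, with n = 1 electron transferred.
The balanced reaction is Cu^+(aq) + V^2+(aq) → Cu(s) + V^3+(aq), so Q = [V^3+(aq)] / ([Cu^+(aq)]·[V^2+(aq)]) = 5.62 and log Q = 0.750.
By the Nernst equation, E = +0.76 − (0.0592/1)·(0.750) = +0.716 V.

+0.716 V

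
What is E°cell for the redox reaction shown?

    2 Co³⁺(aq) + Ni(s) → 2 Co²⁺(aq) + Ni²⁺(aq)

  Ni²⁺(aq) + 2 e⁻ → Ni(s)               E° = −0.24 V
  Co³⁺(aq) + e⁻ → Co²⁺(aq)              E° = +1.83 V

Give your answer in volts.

In the reaction as written, Co³⁺(aq) is reduced (cathode) and Ni²⁺(aq) is produced by oxidation at the anode.
E°cell = E°(cathode) − E°(anode) = +1.83 − (−0.24) = +2.07 V.
The positive value indicates the reaction is spontaneous as written.

+2.07 V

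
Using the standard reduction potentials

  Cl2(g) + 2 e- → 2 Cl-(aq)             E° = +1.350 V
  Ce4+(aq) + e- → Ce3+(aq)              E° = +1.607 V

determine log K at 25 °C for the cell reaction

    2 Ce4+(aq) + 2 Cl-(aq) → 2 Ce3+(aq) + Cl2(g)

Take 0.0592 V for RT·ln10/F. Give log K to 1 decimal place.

The Ce⁴⁺/Ce³⁺ couple is reduced (cathode); E°cell = +1.607 − (+1.350) = +0.257 V with n = 2.
At equilibrium E = 0, so log K = nE°cell / 0.0592 = (2)(+0.257) / 0.0592 = 8.7.

log K = 8.7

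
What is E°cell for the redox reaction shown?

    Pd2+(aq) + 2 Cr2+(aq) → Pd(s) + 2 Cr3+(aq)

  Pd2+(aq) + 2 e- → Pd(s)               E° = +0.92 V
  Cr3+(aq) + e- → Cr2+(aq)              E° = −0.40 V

+1.32 V

In the reaction as written, Pd2+(aq) is reduced (cathode) and Cr3+(aq) is produced by oxidation at the anode.
E°cell = E°(cathode) − E°(anode) = +0.92 − (−0.40) = +1.32 V.
The positive value indicates the reaction is spontaneous as written.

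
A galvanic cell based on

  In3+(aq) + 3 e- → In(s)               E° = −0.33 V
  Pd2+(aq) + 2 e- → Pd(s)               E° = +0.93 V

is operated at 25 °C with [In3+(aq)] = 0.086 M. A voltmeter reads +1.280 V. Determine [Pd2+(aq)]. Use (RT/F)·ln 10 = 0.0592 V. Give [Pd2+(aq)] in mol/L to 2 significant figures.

The Pd²⁺/Pd couple has the larger reduction potential, so it is the cathode: E°cell = +0.93 − (−0.33) = +1.26 V and n = 6.
From the Nernst equation, log Q = n(E° − E)/0.0592 = 6·(+1.26 − (+1.280))/0.0592 = −2.027.
For 3 Pd2+(aq) + 2 In(s) → 3 Pd(s) + 2 In3+(aq), the reaction quotient is Q = [In3+(aq)]^2 / [Pd2+(aq)]^3.
Isolating [Pd2+(aq)] in Q = 10^{−2.027} yields log [Pd2+(aq)] = −0.035, i.e. 0.92 M.

0.92 M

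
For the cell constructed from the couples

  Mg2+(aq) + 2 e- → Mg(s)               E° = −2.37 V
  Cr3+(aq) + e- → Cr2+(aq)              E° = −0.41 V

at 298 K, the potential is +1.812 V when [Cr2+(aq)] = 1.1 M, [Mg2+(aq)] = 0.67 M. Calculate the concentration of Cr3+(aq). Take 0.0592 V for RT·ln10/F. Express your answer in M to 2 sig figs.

The Cr³⁺/Cr²⁺ couple has the larger reduction potential, so it is the cathode: E°cell = −0.41 − (−2.37) = +1.96 V and n = 2.
Rearranging E = E° − (0.0592/n)·log Q gives log Q = 2(+1.96 − (+1.812))/0.0592 = 5.000.
For 2 Cr3+(aq) + Mg(s) → 2 Cr2+(aq) + Mg2+(aq), the reaction quotient is Q = ([Cr2+(aq)]^2·[Mg2+(aq)]) / [Cr3+(aq)]^2.
Solving for the unknown gives log [Cr3+(aq)] = −2.546, so [Cr3+(aq)] ≈ 0.0028 M.

0.0028 M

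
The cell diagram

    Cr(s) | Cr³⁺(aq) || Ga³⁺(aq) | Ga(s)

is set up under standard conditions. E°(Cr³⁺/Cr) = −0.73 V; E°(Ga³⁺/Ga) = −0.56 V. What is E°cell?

By convention the left-hand electrode in cell notation is the anode (oxidation) and the right-hand electrode is the cathode (reduction).
E°cell = E°(right) − E°(left) = −0.56 − (−0.73) = +0.17 V.

+0.17 V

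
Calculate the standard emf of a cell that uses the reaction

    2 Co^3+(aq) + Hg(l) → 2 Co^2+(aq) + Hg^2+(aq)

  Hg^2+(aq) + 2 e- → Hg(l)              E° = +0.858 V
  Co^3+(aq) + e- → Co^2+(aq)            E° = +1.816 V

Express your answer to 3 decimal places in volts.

Co^3+(aq) gains electrons, so the Co³⁺/Co²⁺ couple is the cathode; the Hg²⁺/Hg couple is the anode.
E°cell = E°(cathode) − E°(anode) = +1.816 − (+0.858) = +0.958 V.

+0.958 V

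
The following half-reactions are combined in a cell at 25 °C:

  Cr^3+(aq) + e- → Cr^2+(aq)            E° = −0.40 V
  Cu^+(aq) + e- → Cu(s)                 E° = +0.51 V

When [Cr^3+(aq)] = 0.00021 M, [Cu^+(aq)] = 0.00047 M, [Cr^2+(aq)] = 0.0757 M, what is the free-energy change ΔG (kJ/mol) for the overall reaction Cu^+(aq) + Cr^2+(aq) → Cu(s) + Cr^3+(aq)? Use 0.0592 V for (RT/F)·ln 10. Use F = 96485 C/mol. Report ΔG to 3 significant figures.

−83.4 kJ/mol

With Cu⁺/Cu reduced at the cathode, E°cell = +0.51 − (−0.40) = +0.91 V and n = 1.
Here Q = [Cr^3+(aq)] / ([Cu^+(aq)]·[Cr^2+(aq)]) = 5.9 (log Q = 0.771), giving E = +0.91 − (0.0592/1)·(0.771) = +0.8644 V.
Finally ΔG = −nFE = −(1)(96485 C/mol)(+0.8644 V) = −83.4 kJ/mol.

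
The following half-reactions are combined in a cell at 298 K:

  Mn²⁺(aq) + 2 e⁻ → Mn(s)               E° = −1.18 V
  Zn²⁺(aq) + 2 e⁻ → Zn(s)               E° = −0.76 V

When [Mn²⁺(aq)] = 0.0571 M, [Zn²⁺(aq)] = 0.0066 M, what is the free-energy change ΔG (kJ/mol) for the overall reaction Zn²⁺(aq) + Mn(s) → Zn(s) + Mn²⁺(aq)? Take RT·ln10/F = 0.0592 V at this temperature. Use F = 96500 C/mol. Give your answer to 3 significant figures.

With Zn²⁺/Zn reduced at the cathode, E°cell = −0.76 − (−1.18) = +0.42 V and n = 2.
The reaction quotient is [Mn²⁺(aq)] / [Zn²⁺(aq)] = 8.65; by Nernst, E = +0.42 − (0.0592/2)(0.937) = +0.3923 V.
Then ΔG = −nFE = −2 × 96500 × +0.3923 J/mol = −75.7 kJ/mol.

−75.7 kJ/mol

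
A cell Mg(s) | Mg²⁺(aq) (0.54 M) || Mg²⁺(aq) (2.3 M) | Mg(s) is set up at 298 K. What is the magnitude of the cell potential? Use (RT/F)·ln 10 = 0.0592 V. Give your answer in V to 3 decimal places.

For a concentration cell E°cell = 0, since both electrodes use the same couple.
The compartment with the higher Mg²⁺(aq) concentration (2.3 M) acts as the cathode; ions are reduced there and produced at the dilute (0.54 M) anode.
With n = 2, Ecell = −(0.0592/2)·log([dilute]/[conc]) = −(0.0592/2)·log(0.54/2.3) = +0.019 V.

0.019 V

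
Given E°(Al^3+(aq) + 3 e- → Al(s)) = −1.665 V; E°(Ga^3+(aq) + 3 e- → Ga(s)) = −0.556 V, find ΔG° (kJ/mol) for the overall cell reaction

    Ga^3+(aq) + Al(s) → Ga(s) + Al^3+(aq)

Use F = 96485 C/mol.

−321 kJ/mol

In the reaction as written Ga^3+(aq) is reduced, so the Ga³⁺/Ga couple is the cathode and Al³⁺/Al is the anode.
E°cell = −0.556 − (−1.665) = +1.109 V; balancing electrons gives n = 3.
ΔG° = −nFE°cell = −(3)(96485)(+1.109) J/mol = −321 kJ/mol.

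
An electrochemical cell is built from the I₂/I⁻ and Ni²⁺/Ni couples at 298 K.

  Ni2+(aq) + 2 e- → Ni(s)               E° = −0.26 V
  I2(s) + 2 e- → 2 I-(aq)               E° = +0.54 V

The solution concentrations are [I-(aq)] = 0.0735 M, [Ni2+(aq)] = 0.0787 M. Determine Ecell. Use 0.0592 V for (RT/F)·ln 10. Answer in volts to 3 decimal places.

+0.900 V

Since E°(I₂/I⁻) > E°(Ni²⁺/Ni), I₂/I⁻ serves as the cathode.
E°cell = E°cat − E°an = +0.54 − (−0.26) = +0.80 V; n = 2.
Balancing gives I2(s) + Ni(s) → 2 I-(aq) + Ni2+(aq); hence Q = [I-(aq)]^2·[Ni2+(aq)] = 0.000425 (log Q = −3.371).
By the Nernst equation, E = +0.80 − (0.0592/2)·(−3.371) = +0.900 V.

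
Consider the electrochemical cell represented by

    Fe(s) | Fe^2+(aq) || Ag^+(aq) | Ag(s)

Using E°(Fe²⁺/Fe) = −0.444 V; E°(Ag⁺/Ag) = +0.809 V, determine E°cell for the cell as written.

By convention the left-hand electrode in cell notation is the anode (oxidation) and the right-hand electrode is the cathode (reduction).
E°cell = E°(right) − E°(left) = +0.809 − (−0.444) = +1.253 V.

+1.253 V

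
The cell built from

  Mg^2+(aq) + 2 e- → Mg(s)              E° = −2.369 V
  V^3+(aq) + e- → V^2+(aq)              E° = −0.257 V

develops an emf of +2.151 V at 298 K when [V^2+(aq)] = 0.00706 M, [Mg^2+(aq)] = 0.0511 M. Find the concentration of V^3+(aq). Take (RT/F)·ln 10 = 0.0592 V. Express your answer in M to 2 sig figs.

With V³⁺/V²⁺ at the cathode and Mg²⁺/Mg at the anode, E°cell = −0.257 − (−2.369) = +2.112 V (n = 2).
From the Nernst equation, log Q = n(E° − E)/0.0592 = 2·(+2.112 − (+2.151))/0.0592 = −1.318.
The balanced reaction is 2 V^3+(aq) + Mg(s) → 2 V^2+(aq) + Mg^2+(aq), so Q = ([V^2+(aq)]^2·[Mg^2+(aq)]) / [V^3+(aq)]^2.
Isolating [V^3+(aq)] in Q = 10^{−1.318} yields log [V^3+(aq)] = −2.138, i.e. 0.0073 M.

0.0073 M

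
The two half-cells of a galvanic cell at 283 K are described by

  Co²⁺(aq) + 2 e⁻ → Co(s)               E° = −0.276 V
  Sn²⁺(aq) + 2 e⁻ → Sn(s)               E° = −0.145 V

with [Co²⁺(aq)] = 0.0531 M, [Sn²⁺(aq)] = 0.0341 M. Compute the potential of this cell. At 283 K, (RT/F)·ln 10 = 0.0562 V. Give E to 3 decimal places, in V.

Since E°(Sn²⁺/Sn) > E°(Co²⁺/Co), Sn²⁺/Sn serves as the cathode.
E°cell = −0.145 − (−0.276) = +0.131 V, with n = 2 electrons transferred.
For the overall reaction Sn²⁺(aq) + Co(s) → Sn(s) + Co²⁺(aq), Q = [Co²⁺(aq)] / [Sn²⁺(aq)] = 1.56, giving log Q = 0.192.
E = E° − (0.0562/n)·log Q = +0.131 − (0.0562/2)(0.192) = +0.126 V.

+0.126 V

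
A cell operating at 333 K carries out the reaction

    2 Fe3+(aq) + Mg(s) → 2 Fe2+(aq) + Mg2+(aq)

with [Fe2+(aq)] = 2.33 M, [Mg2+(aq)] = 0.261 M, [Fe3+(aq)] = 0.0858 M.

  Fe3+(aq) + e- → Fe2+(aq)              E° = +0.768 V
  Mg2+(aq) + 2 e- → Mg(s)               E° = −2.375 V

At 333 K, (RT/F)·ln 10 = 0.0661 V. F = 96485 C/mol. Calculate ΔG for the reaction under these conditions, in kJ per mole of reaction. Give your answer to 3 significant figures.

−592 kJ/mol

The standard cell potential is +0.768 − (−2.375) = +3.143 V, with n = 2 electrons in the balanced equation.
Q = ([Fe2+(aq)]^2·[Mg2+(aq)]) / [Fe3+(aq)]^2 = 192, so log Q = 2.284 and E = +3.143 − (0.0661/2)(2.284) = +3.0675 V.
Then ΔG = −nFE = −2 × 96485 × +3.0675 J/mol = −592 kJ/mol.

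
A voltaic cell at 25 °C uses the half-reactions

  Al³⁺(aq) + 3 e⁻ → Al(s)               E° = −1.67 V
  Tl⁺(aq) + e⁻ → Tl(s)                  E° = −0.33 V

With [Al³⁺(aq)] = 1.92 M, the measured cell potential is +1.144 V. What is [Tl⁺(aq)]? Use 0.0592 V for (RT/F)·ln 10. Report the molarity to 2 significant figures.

With Tl⁺/Tl at the cathode and Al³⁺/Al at the anode, E°cell = −0.33 − (−1.67) = +1.34 V (n = 3).
From the Nernst equation, log Q = n(E° − E)/0.0592 = 3·(+1.34 − (+1.144))/0.0592 = 9.932.
Balancing electrons gives 3 Tl⁺(aq) + Al(s) → 3 Tl(s) + Al³⁺(aq); thus Q = [Al³⁺(aq)] / [Tl⁺(aq)]^3.
Solving for the unknown gives log [Tl⁺(aq)] = −3.216, so [Tl⁺(aq)] ≈ 0.00061 M.

0.00061 M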